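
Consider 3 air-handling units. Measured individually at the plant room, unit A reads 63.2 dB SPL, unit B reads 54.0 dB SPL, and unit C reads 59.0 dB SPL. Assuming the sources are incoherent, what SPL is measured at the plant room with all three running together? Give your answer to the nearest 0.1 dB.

Uncorrelated sources add in intensity (power), not in dB.
L_total = 10·log₁₀(10^(63.2/10) + 10^(54.0/10) + 10^(59.0/10)) = 10·log₁₀(3135000) = 65.0 dB SPL.

65.0 dB SPL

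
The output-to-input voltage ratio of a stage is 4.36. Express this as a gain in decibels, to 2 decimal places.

Voltage is an amplitude quantity, so gain = 20·log₁₀(V_out/V_in).
20·log₁₀(4.36) = 12.79 dB.

12.79 dB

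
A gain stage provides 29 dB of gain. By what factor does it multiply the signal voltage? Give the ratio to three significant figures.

Voltage ratio = 10^(dB/20).
10^(29/20) = 10^(1.450) = 28.2.

28.2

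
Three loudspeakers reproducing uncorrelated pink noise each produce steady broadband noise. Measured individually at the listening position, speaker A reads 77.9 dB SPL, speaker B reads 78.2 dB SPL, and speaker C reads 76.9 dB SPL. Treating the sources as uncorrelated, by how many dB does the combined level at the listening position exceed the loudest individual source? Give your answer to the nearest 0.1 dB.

Uncorrelated sources add in intensity (power), not in dB.
L_total = 10·log₁₀(10^(77.9/10) + 10^(78.2/10) + 10^(76.9/10)) = 82.47 dB SPL.
Excess over the loudest (78.2 dB): 82.47 − 78.2 = 4.3 dB.

4.3 dB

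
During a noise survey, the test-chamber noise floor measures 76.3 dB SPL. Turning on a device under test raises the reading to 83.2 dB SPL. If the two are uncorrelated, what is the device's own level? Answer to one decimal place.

Background correction is a power subtraction:
L_src = 10·log₁₀(10^(83.2/10) − 10^(76.3/10)) = 10·log₁₀(166300000) = 82.2 dB SPL.

82.2 dB SPL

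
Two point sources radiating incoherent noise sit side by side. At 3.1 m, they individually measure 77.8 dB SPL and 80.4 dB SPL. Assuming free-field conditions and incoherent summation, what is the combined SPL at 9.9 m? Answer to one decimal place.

Combined at 3.1 m: 10·log₁₀(10^(77.8/10)+10^(80.4/10)) = 82.30 dB SPL.
Then apply −20·log₁₀(9.9/3.1) = -10.09 dB → 72.2 dB SPL.

72.2 dB SPL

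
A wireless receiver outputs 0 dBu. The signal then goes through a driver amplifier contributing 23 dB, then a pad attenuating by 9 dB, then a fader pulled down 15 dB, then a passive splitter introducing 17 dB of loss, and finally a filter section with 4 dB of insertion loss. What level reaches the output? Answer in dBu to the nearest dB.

-22 dBu

In dB, series stages simply add:
0 + 23 − 9 − 15 − 17 − 4 = -22 dBu.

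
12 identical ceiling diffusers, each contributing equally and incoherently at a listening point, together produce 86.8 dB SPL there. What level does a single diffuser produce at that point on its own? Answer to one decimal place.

12 equal incoherent sources add 10·log₁₀(12) = 10.79 dB over one source.
L_one = 86.8 − 10.79 = 76.0 dB SPL.

76.0 dB SPL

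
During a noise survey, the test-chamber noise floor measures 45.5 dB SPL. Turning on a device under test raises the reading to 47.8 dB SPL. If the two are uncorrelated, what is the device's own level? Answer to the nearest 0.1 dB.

Subtract intensities: L_src = 10·log₁₀(10^(L_total/10) − 10^(L_bg/10)).
L_src = 10·log₁₀(10^(47.8/10) − 10^(45.5/10)) = 10·log₁₀(24770) = 43.9 dB SPL.

43.9 dB SPL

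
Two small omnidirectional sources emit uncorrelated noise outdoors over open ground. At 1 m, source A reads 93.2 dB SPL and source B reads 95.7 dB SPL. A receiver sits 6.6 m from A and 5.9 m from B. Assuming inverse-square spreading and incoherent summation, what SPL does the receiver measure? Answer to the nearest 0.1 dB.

At the listener: L_A = 93.2 − 20·log₁₀(6.6) = 76.81 dB; L_B = 95.7 − 20·log₁₀(5.9) = 80.28 dB.
Combined: 10·log₁₀(10^(76.81/10)+10^(80.28/10)) = 81.9 dB SPL.

81.9 dB SPL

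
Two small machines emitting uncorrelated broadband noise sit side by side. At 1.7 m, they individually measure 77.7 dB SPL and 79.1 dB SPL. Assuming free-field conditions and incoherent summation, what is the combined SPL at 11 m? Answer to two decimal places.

Combined at 1.7 m: 10·log₁₀(10^(77.7/10)+10^(79.1/10)) = 81.466 dB SPL.
Then apply −20·log₁₀(11/1.7) = -16.219 dB → 65.25 dB SPL.

65.25 dB SPL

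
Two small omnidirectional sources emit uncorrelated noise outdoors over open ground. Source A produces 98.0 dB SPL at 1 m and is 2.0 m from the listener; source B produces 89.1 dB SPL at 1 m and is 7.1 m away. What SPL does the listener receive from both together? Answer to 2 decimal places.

92.02 dB SPL

At the listener: L_A = 98.0 − 20·log₁₀(2.0) = 91.979 dB; L_B = 89.1 − 20·log₁₀(7.1) = 72.075 dB.
Combined: 10·log₁₀(10^(91.979/10)+10^(72.075/10)) = 92.02 dB SPL.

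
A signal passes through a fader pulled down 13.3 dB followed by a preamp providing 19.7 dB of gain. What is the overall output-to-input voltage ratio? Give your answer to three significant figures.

Net gain = (−13.3) + 19.7 = 6.4 dB.
Voltage ratio = 10^(6.4/20) = 2.09.

2.09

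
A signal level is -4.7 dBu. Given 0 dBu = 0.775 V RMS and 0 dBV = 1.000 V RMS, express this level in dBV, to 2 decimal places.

The offset between the scales is 20·log₁₀(0.775/1.000) = −2.214 dB.
So dBV = -4.7 − 2.214 = -6.91 dBV.

-6.91 dBV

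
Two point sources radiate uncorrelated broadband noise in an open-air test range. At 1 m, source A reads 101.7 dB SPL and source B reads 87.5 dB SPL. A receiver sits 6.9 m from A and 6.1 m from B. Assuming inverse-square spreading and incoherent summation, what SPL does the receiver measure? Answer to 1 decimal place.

85.1 dB SPL

At the listener: L_A = 101.7 − 20·log₁₀(6.9) = 84.92 dB; L_B = 87.5 − 20·log₁₀(6.1) = 71.79 dB.
Combined: 10·log₁₀(10^(84.92/10)+10^(71.79/10)) = 85.1 dB SPL.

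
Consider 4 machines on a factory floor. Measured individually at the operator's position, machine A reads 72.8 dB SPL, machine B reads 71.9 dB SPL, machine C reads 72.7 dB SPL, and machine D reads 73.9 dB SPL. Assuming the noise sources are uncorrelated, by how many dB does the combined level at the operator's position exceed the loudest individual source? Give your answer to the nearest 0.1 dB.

5.0 dB

Incoherent sources sum as intensities:
L_total = 10·log₁₀(10^(72.8/10) + 10^(71.9/10) + 10^(72.7/10) + 10^(73.9/10)) = 78.90 dB SPL.
Excess over the loudest (73.9 dB): 78.90 − 73.9 = 5.0 dB.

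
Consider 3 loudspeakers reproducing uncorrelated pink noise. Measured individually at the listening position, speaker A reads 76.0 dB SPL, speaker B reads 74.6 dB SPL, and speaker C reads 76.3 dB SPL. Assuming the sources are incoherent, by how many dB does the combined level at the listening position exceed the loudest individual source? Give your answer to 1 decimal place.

Add the sources as powers (linear), then convert back to dB:
L_total = 10·log₁₀(10^(76.0/10) + 10^(74.6/10) + 10^(76.3/10)) = 80.47 dB SPL.
Excess over the loudest (76.3 dB): 80.47 − 76.3 = 4.2 dB.

4.2 dB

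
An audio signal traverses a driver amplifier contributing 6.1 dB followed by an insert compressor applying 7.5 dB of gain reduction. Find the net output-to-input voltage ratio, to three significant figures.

Net gain = 6.1 + (−7.5) = -1.4 dB.
Voltage ratio = 10^(-1.4/20) = 0.851.

0.851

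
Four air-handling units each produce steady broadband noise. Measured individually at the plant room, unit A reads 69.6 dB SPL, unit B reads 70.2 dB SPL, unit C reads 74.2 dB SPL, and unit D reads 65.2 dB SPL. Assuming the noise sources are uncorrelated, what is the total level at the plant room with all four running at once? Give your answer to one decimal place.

76.9 dB SPL

Uncorrelated sources add in intensity (power), not in dB.
L_total = 10·log₁₀(10^(69.6/10) + 10^(70.2/10) + 10^(74.2/10) + 10^(65.2/10)) = 10·log₁₀(49210000) = 76.9 dB SPL.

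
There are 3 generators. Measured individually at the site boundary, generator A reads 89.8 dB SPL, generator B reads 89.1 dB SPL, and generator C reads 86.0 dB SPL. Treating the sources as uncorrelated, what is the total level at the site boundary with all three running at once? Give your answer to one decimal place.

93.4 dB SPL

Add the sources as powers (linear), then convert back to dB:
L_total = 10·log₁₀(10^(89.8/10) + 10^(89.1/10) + 10^(86.0/10)) = 10·log₁₀(2166000000) = 93.4 dB SPL.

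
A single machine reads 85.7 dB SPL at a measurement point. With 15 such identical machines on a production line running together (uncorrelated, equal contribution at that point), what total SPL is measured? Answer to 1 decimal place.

97.5 dB SPL

15 equal incoherent sources raise the level by 10·log₁₀(15) = 11.76 dB.
L_total = 85.7 + 11.76 = 97.5 dB SPL.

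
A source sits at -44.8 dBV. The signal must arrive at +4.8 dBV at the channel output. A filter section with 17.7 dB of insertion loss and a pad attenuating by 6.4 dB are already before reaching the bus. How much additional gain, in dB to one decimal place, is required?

73.7 dB

The required make-up gain is the shortfall in the dB sum.
G = +4.8 − (-44.8) + 17.7 + 6.4 = 73.7 dB.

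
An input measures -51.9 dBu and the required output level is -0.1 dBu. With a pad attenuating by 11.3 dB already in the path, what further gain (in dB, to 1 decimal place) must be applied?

The required make-up gain is the shortfall in the dB sum.
G = -0.1 − (-51.9) + 11.3 = 63.1 dB.

63.1 dB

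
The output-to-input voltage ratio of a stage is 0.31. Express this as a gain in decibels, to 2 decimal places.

For a voltage ratio, dB = 20·log₁₀(V₂/V₁).
20·log₁₀(0.31) = -10.17 dB.

-10.17 dB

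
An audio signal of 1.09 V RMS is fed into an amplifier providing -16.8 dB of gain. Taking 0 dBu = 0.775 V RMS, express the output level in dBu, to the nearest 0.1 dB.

-13.8 dBu

Input level: 20·log₁₀(1.09/0.775) = 2.96 dBu.
Output: 2.96 − 16.8 = -13.8 dBu.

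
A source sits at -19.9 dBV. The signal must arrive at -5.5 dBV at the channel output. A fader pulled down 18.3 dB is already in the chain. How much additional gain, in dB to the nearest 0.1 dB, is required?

The required make-up gain is the shortfall in the dB sum.
G = -5.5 − (-19.9) + 18.3 = 32.7 dB.

32.7 dB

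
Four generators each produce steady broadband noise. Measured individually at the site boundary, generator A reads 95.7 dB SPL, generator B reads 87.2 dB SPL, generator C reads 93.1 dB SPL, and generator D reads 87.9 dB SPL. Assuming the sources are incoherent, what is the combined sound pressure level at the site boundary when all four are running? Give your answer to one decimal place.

Incoherent sources sum as intensities:
L_total = 10·log₁₀(10^(95.7/10) + 10^(87.2/10) + 10^(93.1/10) + 10^(87.9/10)) = 10·log₁₀(6898000000) = 98.4 dB SPL.

98.4 dB SPL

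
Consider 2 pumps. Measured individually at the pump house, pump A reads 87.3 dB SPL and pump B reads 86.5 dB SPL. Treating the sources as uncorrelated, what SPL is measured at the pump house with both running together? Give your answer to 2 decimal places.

89.93 dB SPL

Add the sources as powers (linear), then convert back to dB:
L_total = 10·log₁₀(10^(87.3/10) + 10^(86.5/10)) = 10·log₁₀(983700000) = 89.93 dB SPL.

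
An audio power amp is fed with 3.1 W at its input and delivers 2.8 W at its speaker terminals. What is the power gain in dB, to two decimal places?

Power ratio → dB uses the 10·log₁₀ form:
10·log₁₀(2.8/3.1) = 10·log₁₀(0.9032) = -0.44 dB.

-0.44 dB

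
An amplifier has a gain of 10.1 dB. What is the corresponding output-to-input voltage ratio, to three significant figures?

3.20

Voltage ratio = 10^(dB/20).
10^(10.1/20) = 10^(0.5050) = 3.20.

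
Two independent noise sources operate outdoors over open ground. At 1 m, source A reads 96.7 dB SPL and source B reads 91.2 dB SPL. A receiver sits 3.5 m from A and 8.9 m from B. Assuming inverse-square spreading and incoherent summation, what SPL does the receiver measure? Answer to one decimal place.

At the listener: L_A = 96.7 − 20·log₁₀(3.5) = 85.82 dB; L_B = 91.2 − 20·log₁₀(8.9) = 72.21 dB.
Combined: 10·log₁₀(10^(85.82/10)+10^(72.21/10)) = 86.0 dB SPL.

86.0 dB SPL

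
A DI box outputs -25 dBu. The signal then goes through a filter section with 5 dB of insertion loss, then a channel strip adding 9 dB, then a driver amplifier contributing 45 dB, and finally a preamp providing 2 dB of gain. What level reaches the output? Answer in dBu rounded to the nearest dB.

+26 dBu

In dB, series stages simply add:
-25 − 5 + 9 + 45 + 2 = +26 dBu.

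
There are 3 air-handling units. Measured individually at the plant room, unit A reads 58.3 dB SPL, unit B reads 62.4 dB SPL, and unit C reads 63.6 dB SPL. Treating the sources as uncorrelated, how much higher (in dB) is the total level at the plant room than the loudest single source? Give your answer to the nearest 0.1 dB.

Add the sources as powers (linear), then convert back to dB:
L_total = 10·log₁₀(10^(58.3/10) + 10^(62.4/10) + 10^(63.6/10)) = 66.73 dB SPL.
Excess over the loudest (63.6 dB): 66.73 − 63.6 = 3.1 dB.

3.1 dB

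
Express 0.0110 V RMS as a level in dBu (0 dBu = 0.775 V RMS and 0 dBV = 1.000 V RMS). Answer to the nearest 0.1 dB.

dBu = 20·log₁₀(V / 0.775 V).
20·log₁₀(0.0110/0.775) = -37.0 dBu.

-37.0 dBu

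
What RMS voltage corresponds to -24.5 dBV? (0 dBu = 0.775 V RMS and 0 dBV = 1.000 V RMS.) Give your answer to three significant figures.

V = 1.000 V × 10^(-24.5/20).
= 1.000 × 0.05957 = 0.0596 V.

0.0596 V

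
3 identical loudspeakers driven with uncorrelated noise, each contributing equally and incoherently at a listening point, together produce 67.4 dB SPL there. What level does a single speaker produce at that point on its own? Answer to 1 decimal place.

3 equal incoherent sources add 10·log₁₀(3) = 4.77 dB over one source.
L_one = 67.4 − 4.77 = 62.6 dB SPL.

62.6 dB SPL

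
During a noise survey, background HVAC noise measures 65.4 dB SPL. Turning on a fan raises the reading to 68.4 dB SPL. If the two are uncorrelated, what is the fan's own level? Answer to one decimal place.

65.4 dB SPL

Background correction is a power subtraction:
L_src = 10·log₁₀(10^(68.4/10) − 10^(65.4/10)) = 10·log₁₀(3451000) = 65.4 dB SPL.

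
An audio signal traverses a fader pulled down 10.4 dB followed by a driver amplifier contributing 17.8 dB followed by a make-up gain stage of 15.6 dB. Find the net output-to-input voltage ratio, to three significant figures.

Net gain = (−10.4) + 17.8 + 15.6 = 23.0 dB.
Voltage ratio = 10^(23.0/20) = 14.1.

14.1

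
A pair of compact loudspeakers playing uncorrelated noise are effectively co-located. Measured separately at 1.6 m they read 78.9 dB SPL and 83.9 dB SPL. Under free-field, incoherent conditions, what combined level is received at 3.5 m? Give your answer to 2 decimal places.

Combined at 1.6 m: 10·log₁₀(10^(78.9/10)+10^(83.9/10)) = 85.093 dB SPL.
Then apply −20·log₁₀(3.5/1.6) = -6.799 dB → 78.29 dB SPL.

78.29 dB SPL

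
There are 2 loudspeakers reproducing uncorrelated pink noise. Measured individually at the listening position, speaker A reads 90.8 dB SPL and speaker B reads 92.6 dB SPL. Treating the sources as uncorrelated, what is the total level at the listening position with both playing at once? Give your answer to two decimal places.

Add the sources as powers (linear), then convert back to dB:
L_total = 10·log₁₀(10^(90.8/10) + 10^(92.6/10)) = 10·log₁₀(3022000000) = 94.80 dB SPL.

94.80 dB SPL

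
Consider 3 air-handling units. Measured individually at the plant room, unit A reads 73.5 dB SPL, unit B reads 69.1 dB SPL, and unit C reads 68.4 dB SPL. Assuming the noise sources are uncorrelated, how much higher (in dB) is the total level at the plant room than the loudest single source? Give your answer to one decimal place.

2.2 dB

Incoherent sources sum as intensities:
L_total = 10·log₁₀(10^(73.5/10) + 10^(69.1/10) + 10^(68.4/10)) = 75.73 dB SPL.
Excess over the loudest (73.5 dB): 75.73 − 73.5 = 2.2 dB.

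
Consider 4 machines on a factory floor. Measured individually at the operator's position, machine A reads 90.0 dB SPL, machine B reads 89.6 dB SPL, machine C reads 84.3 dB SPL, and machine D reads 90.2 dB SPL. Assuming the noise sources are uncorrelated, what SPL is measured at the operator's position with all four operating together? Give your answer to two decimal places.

95.09 dB SPL

Uncorrelated sources add in intensity (power), not in dB.
L_total = 10·log₁₀(10^(90.0/10) + 10^(89.6/10) + 10^(84.3/10) + 10^(90.2/10)) = 10·log₁₀(3228000000) = 95.09 dB SPL.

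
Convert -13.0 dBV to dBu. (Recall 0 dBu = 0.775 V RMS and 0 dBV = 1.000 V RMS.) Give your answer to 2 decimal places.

-10.79 dBu

The offset between the scales is 20·log₁₀(0.775/1.000) = −2.214 dB.
So dBu = -13.0 + 2.214 = -10.79 dBu.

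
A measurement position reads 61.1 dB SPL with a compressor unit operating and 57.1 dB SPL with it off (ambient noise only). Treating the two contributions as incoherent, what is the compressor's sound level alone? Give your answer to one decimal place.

58.9 dB SPL

Remove the background by subtracting linear intensities:
L_src = 10·log₁₀(10^(61.1/10) − 10^(57.1/10)) = 10·log₁₀(775400) = 58.9 dB SPL.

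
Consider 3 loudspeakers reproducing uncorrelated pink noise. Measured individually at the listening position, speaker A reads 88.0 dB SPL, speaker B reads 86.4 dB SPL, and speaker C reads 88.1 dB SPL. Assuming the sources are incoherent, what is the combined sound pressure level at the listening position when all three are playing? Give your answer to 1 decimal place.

Uncorrelated sources add in intensity (power), not in dB.
L_total = 10·log₁₀(10^(88.0/10) + 10^(86.4/10) + 10^(88.1/10)) = 10·log₁₀(1713000000) = 92.3 dB SPL.

92.3 dB SPL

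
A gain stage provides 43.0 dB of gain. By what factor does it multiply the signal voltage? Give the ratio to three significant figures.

Voltage ratio = 10^(dB/20).
10^(43.0/20) = 10^(2.150) = 141.

141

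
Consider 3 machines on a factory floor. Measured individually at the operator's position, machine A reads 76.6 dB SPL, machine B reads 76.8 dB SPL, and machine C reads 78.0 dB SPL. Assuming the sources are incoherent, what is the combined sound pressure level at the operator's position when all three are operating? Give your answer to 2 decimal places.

Add the sources as powers (linear), then convert back to dB:
L_total = 10·log₁₀(10^(76.6/10) + 10^(76.8/10) + 10^(78.0/10)) = 10·log₁₀(156700000) = 81.95 dB SPL.

81.95 dB SPL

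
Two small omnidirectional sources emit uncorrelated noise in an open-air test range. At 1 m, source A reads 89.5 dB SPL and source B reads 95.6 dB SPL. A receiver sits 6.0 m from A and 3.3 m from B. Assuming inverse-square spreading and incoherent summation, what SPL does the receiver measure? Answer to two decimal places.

At the listener: L_A = 89.5 − 20·log₁₀(6.0) = 73.937 dB; L_B = 95.6 − 20·log₁₀(3.3) = 85.230 dB.
Combined: 10·log₁₀(10^(73.937/10)+10^(85.230/10)) = 85.54 dB SPL.

85.54 dB SPL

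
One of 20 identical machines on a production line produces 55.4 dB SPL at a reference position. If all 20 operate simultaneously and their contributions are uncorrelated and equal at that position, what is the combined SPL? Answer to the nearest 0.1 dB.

68.4 dB SPL

20 equal incoherent sources raise the level by 10·log₁₀(20) = 13.01 dB.
L_total = 55.4 + 13.01 = 68.4 dB SPL.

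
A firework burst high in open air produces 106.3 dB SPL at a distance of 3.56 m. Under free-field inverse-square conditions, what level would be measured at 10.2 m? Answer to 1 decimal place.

Free-field point source: level drops by 20·log₁₀ of the distance ratio.
ΔL = −20·log₁₀(10.2/3.56) = -9.14 dB, so L₂ = 106.3 + (-9.14) = 97.2 dB SPL.

97.2 dB SPL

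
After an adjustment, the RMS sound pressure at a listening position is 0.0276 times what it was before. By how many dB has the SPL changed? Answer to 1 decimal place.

SPL change from a pressure ratio uses the 20·log₁₀ form:
20·log₁₀(0.0276) = -31.2 dB.

-31.2 dB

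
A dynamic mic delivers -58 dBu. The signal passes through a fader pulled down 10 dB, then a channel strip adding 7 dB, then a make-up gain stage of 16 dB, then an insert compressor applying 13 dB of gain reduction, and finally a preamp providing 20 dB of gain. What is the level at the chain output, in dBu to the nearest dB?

-38 dBu

In dB, series stages simply add:
-58 − 10 + 7 + 16 − 13 + 20 = -38 dBu.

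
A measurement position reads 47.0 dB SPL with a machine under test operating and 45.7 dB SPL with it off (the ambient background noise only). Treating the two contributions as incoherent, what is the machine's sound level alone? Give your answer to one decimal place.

41.1 dB SPL

Background correction is a power subtraction:
L_src = 10·log₁₀(10^(47.0/10) − 10^(45.7/10)) = 10·log₁₀(12970) = 41.1 dB SPL.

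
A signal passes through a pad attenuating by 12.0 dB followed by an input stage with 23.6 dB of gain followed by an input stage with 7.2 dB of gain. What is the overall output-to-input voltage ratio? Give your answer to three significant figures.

Net gain = (−12.0) + 23.6 + 7.2 = 18.8 dB.
Voltage ratio = 10^(18.8/20) = 8.71.

8.71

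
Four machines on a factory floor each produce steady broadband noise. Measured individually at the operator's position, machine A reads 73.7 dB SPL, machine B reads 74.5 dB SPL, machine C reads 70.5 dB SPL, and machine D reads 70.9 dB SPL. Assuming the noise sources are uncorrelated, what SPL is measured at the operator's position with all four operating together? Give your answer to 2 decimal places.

78.76 dB SPL

Incoherent sources sum as intensities:
L_total = 10·log₁₀(10^(73.7/10) + 10^(74.5/10) + 10^(70.5/10) + 10^(70.9/10)) = 10·log₁₀(75150000) = 78.76 dB SPL.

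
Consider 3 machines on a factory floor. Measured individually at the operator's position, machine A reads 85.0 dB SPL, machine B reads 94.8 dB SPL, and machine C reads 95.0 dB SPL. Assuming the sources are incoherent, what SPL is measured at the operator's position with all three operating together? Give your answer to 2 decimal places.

Add the sources as powers (linear), then convert back to dB:
L_total = 10·log₁₀(10^(85.0/10) + 10^(94.8/10) + 10^(95.0/10)) = 10·log₁₀(6498000000) = 98.13 dB SPL.

98.13 dB SPL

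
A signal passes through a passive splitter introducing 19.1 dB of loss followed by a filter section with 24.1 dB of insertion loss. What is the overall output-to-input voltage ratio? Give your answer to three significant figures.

0.00692

Net gain = (−19.1) + (−24.1) = -43.2 dB.
Voltage ratio = 10^(-43.2/20) = 0.00692.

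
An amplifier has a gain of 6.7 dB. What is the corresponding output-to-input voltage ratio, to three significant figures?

Voltage ratio = 10^(dB/20).
10^(6.7/20) = 10^(0.3350) = 2.16.

2.16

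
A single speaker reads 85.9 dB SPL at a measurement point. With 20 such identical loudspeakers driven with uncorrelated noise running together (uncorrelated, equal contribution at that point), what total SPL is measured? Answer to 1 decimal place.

20 equal incoherent sources raise the level by 10·log₁₀(20) = 13.01 dB.
L_total = 85.9 + 13.01 = 98.9 dB SPL.

98.9 dB SPL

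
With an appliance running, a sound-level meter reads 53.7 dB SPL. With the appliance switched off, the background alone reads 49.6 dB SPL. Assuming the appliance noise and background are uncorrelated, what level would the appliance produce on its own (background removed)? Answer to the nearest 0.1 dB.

51.6 dB SPL

Subtract intensities: L_src = 10·log₁₀(10^(L_total/10) − 10^(L_bg/10)).
L_src = 10·log₁₀(10^(53.7/10) − 10^(49.6/10)) = 10·log₁₀(143200) = 51.6 dB SPL.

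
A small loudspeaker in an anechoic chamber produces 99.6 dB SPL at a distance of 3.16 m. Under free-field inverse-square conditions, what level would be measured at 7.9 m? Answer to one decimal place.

Inverse-square spreading gives ΔL = −20·log₁₀(d₂/d₁).
ΔL = −20·log₁₀(7.9/3.16) = -7.96 dB, so L₂ = 99.6 + (-7.96) = 91.6 dB SPL.

91.6 dB SPL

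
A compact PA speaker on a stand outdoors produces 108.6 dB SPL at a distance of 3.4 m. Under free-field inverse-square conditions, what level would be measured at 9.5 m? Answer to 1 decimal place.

Free-field point source: level drops by 20·log₁₀ of the distance ratio.
ΔL = −20·log₁₀(9.5/3.4) = -8.92 dB, so L₂ = 108.6 + (-8.92) = 99.7 dB SPL.

99.7 dB SPL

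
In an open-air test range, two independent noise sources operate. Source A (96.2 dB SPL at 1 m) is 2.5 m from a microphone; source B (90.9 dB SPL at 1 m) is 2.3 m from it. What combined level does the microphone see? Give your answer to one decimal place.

89.5 dB SPL

At the listener: L_A = 96.2 − 20·log₁₀(2.5) = 88.24 dB; L_B = 90.9 − 20·log₁₀(2.3) = 83.67 dB.
Combined: 10·log₁₀(10^(88.24/10)+10^(83.67/10)) = 89.5 dB SPL.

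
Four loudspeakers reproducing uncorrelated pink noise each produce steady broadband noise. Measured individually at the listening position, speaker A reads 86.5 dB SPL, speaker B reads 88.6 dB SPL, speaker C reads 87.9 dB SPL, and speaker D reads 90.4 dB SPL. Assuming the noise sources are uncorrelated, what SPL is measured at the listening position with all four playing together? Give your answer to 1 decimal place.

Uncorrelated sources add in intensity (power), not in dB.
L_total = 10·log₁₀(10^(86.5/10) + 10^(88.6/10) + 10^(87.9/10) + 10^(90.4/10)) = 10·log₁₀(2884000000) = 94.6 dB SPL.

94.6 dB SPL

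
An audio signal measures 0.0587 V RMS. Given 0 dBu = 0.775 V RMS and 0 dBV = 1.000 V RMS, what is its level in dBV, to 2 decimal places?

-24.63 dBV

dBV = 20·log₁₀(V / 1.000 V).
20·log₁₀(0.0587/1.000) = -24.63 dBV.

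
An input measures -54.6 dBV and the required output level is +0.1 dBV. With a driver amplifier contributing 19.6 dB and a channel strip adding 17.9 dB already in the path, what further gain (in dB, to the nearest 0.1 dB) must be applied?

17.2 dB

The required make-up gain is the shortfall in the dB sum.
G = +0.1 − (-54.6) − 19.6 − 17.9 = 17.2 dB.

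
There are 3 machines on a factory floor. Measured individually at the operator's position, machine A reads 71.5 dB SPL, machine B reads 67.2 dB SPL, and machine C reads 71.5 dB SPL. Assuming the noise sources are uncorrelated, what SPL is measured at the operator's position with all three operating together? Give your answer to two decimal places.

75.25 dB SPL

Incoherent sources sum as intensities:
L_total = 10·log₁₀(10^(71.5/10) + 10^(67.2/10) + 10^(71.5/10)) = 10·log₁₀(33500000) = 75.25 dB SPL.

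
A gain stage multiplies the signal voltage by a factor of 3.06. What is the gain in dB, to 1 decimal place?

9.7 dB

For a voltage ratio, dB = 20·log₁₀(V₂/V₁).
20·log₁₀(3.06) = 9.7 dB.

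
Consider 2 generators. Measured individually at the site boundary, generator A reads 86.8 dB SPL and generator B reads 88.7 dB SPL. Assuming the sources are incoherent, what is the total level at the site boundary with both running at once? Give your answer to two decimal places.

Uncorrelated sources add in intensity (power), not in dB.
L_total = 10·log₁₀(10^(86.8/10) + 10^(88.7/10)) = 10·log₁₀(1220000000) = 90.86 dB SPL.

90.86 dB SPL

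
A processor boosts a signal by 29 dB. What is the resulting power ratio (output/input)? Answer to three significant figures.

Power ratio = 10^(dB/10).
10^(29/10) = 10^(2.900) = 794.

794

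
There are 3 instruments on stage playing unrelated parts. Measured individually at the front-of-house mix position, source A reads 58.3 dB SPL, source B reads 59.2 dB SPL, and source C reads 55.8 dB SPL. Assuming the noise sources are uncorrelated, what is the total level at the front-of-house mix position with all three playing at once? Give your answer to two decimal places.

Add the sources as powers (linear), then convert back to dB:
L_total = 10·log₁₀(10^(58.3/10) + 10^(59.2/10) + 10^(55.8/10)) = 10·log₁₀(1888000) = 62.76 dB SPL.

62.76 dB SPL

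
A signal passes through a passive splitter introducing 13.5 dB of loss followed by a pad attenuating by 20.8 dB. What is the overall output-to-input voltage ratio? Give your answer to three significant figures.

Net gain = (−13.5) + (−20.8) = -34.3 dB.
Voltage ratio = 10^(-34.3/20) = 0.0193.

0.0193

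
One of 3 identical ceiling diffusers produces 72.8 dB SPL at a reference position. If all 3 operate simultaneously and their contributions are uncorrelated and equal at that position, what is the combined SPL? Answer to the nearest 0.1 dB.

3 equal incoherent sources raise the level by 10·log₁₀(3) = 4.77 dB.
L_total = 72.8 + 4.77 = 77.6 dB SPL.

77.6 dB SPL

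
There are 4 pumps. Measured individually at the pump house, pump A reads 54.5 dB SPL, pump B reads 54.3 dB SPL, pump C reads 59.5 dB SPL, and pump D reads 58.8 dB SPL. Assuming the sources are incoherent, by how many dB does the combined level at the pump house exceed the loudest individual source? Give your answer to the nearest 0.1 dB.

3.9 dB

Add the sources as powers (linear), then convert back to dB:
L_total = 10·log₁₀(10^(54.5/10) + 10^(54.3/10) + 10^(59.5/10) + 10^(58.8/10)) = 63.43 dB SPL.
Excess over the loudest (59.5 dB): 63.43 − 59.5 = 3.9 dB.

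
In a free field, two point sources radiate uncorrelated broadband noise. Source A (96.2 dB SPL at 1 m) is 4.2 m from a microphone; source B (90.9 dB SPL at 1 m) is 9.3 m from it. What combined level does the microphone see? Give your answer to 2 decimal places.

83.99 dB SPL

At the listener: L_A = 96.2 − 20·log₁₀(4.2) = 83.735 dB; L_B = 90.9 − 20·log₁₀(9.3) = 71.530 dB.
Combined: 10·log₁₀(10^(83.735/10)+10^(71.530/10)) = 83.99 dB SPL.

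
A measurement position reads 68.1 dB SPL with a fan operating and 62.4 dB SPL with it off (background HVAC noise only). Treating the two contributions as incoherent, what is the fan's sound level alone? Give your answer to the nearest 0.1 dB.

Remove the background by subtracting linear intensities:
L_src = 10·log₁₀(10^(68.1/10) − 10^(62.4/10)) = 10·log₁₀(4719000) = 66.7 dB SPL.

66.7 dB SPL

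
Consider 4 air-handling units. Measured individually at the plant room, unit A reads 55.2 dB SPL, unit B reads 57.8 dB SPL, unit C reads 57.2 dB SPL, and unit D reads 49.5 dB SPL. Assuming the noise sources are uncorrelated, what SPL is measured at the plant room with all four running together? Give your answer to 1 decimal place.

61.9 dB SPL

Add the sources as powers (linear), then convert back to dB:
L_total = 10·log₁₀(10^(55.2/10) + 10^(57.8/10) + 10^(57.2/10) + 10^(49.5/10)) = 10·log₁₀(1548000) = 61.9 dB SPL.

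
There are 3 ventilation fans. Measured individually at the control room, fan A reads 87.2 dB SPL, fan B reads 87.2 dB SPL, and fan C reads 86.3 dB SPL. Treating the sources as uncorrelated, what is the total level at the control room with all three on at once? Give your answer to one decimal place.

91.7 dB SPL

Uncorrelated sources add in intensity (power), not in dB.
L_total = 10·log₁₀(10^(87.2/10) + 10^(87.2/10) + 10^(86.3/10)) = 10·log₁₀(1476000000) = 91.7 dB SPL.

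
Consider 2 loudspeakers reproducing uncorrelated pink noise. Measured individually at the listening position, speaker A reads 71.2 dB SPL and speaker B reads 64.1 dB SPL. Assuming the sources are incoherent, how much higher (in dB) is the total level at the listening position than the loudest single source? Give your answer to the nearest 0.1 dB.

0.8 dB

Incoherent sources sum as intensities:
L_total = 10·log₁₀(10^(71.2/10) + 10^(64.1/10)) = 71.97 dB SPL.
Excess over the loudest (71.2 dB): 71.97 − 71.2 = 0.8 dB.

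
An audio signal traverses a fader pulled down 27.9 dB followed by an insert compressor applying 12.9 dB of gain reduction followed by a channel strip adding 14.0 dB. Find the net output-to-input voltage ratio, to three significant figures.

Net gain = (−27.9) + (−12.9) + 14.0 = -26.8 dB.
Voltage ratio = 10^(-26.8/20) = 0.0457.

0.0457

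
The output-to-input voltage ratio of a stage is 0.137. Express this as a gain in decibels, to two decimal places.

-17.27 dB

Voltage ratio → dB uses the 20·log₁₀ form:
20·log₁₀(0.137) = -17.27 dB.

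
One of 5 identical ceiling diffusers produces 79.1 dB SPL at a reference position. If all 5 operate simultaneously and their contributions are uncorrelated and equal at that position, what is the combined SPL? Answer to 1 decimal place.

5 equal incoherent sources raise the level by 10·log₁₀(5) = 6.99 dB.
L_total = 79.1 + 6.99 = 86.1 dB SPL.

86.1 dB SPL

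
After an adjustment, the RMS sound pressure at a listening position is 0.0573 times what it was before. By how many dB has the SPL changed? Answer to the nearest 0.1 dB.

Sound pressure is an amplitude quantity: ΔL = 20·log₁₀(p₂/p₁).
20·log₁₀(0.0573) = -24.8 dB.

-24.8 dB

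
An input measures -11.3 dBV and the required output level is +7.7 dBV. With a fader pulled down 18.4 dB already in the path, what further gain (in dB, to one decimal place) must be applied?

37.4 dB

The required make-up gain is the shortfall in the dB sum.
G = +7.7 − (-11.3) + 18.4 = 37.4 dB.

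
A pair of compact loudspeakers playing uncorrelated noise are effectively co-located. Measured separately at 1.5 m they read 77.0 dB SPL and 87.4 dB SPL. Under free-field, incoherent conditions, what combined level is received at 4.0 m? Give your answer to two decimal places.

79.26 dB SPL

Combined at 1.5 m: 10·log₁₀(10^(77.0/10)+10^(87.4/10)) = 87.779 dB SPL.
Then apply −20·log₁₀(4.0/1.5) = -8.519 dB → 79.26 dB SPL.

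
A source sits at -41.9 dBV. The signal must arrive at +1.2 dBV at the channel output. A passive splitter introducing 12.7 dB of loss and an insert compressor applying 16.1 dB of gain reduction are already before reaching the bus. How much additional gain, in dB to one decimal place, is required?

The required make-up gain is the shortfall in the dB sum.
G = +1.2 − (-41.9) + 12.7 + 16.1 = 71.9 dB.

71.9 dB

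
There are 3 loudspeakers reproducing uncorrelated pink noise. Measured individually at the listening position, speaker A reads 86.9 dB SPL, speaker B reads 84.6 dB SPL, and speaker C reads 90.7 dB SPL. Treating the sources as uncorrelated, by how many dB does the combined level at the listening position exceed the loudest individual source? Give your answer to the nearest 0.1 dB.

2.2 dB

Incoherent sources sum as intensities:
L_total = 10·log₁₀(10^(86.9/10) + 10^(84.6/10) + 10^(90.7/10)) = 92.91 dB SPL.
Excess over the loudest (90.7 dB): 92.91 − 90.7 = 2.2 dB.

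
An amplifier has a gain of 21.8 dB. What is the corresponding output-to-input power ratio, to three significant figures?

151

Power ratio = 10^(dB/10).
10^(21.8/10) = 10^(2.180) = 151.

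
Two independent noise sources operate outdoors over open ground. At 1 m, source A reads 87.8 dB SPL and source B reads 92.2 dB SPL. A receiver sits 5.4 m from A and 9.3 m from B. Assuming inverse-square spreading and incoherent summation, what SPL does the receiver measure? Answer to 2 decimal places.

76.00 dB SPL

At the listener: L_A = 87.8 − 20·log₁₀(5.4) = 73.152 dB; L_B = 92.2 − 20·log₁₀(9.3) = 72.830 dB.
Combined: 10·log₁₀(10^(73.152/10)+10^(72.830/10)) = 76.00 dB SPL.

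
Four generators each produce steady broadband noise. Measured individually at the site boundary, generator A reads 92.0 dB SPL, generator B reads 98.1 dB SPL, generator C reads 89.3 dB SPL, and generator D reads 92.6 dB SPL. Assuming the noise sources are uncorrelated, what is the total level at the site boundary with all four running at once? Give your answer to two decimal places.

100.30 dB SPL

Uncorrelated sources add in intensity (power), not in dB.
L_total = 10·log₁₀(10^(92.0/10) + 10^(98.1/10) + 10^(89.3/10) + 10^(92.6/10)) = 10·log₁₀(10712000000) = 100.30 dB SPL.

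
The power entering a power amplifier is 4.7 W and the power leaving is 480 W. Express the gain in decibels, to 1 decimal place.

For a power ratio, dB = 10·log₁₀(P₂/P₁).
10·log₁₀(480/4.7) = 10·log₁₀(102.1) = 20.1 dB.

20.1 dB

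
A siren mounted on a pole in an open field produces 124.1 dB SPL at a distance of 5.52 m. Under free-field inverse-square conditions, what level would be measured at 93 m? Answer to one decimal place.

99.6 dB SPL

Free-field point source: level drops by 20·log₁₀ of the distance ratio.
ΔL = −20·log₁₀(93/5.52) = -24.53 dB, so L₂ = 124.1 + (-24.53) = 99.6 dB SPL.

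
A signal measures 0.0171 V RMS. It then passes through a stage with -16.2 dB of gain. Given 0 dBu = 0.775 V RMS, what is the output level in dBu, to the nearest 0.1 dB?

Input level: 20·log₁₀(0.0171/0.775) = -33.13 dBu.
Output: -33.13 − 16.2 = -49.3 dBu.

-49.3 dBu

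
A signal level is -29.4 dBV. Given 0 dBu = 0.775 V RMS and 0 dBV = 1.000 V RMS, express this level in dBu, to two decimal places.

The offset between the scales is 20·log₁₀(0.775/1.000) = −2.214 dB.
So dBu = -29.4 + 2.214 = -27.19 dBu.

-27.19 dBu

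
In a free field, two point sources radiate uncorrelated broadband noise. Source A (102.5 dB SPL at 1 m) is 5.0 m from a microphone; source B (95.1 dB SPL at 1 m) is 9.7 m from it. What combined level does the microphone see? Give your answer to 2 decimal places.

88.73 dB SPL

At the listener: L_A = 102.5 − 20·log₁₀(5.0) = 88.521 dB; L_B = 95.1 − 20·log₁₀(9.7) = 75.365 dB.
Combined: 10·log₁₀(10^(88.521/10)+10^(75.365/10)) = 88.73 dB SPL.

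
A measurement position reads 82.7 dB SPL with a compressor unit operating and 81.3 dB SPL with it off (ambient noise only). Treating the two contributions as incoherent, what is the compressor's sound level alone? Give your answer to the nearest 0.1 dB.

Remove the background by subtracting linear intensities:
L_src = 10·log₁₀(10^(82.7/10) − 10^(81.3/10)) = 10·log₁₀(51310000) = 77.1 dB SPL.

77.1 dB SPL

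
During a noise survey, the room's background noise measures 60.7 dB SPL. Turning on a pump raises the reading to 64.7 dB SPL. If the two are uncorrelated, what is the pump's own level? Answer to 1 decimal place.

62.5 dB SPL

Background correction is a power subtraction:
L_src = 10·log₁₀(10^(64.7/10) − 10^(60.7/10)) = 10·log₁₀(1776000) = 62.5 dB SPL.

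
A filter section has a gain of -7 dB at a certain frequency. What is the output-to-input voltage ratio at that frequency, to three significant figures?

Voltage ratio = 10^(dB/20).
10^(-7/20) = 10^(-0.3500) = 0.447.

0.447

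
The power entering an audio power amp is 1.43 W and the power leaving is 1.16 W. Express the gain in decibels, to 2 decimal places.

-0.91 dB

Power ratio → dB uses the 10·log₁₀ form:
10·log₁₀(1.16/1.43) = 10·log₁₀(0.8112) = -0.91 dB.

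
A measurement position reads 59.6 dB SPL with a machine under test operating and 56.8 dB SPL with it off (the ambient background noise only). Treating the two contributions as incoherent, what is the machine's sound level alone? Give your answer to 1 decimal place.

Remove the background by subtracting linear intensities:
L_src = 10·log₁₀(10^(59.6/10) − 10^(56.8/10)) = 10·log₁₀(433400) = 56.4 dB SPL.

56.4 dB SPL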